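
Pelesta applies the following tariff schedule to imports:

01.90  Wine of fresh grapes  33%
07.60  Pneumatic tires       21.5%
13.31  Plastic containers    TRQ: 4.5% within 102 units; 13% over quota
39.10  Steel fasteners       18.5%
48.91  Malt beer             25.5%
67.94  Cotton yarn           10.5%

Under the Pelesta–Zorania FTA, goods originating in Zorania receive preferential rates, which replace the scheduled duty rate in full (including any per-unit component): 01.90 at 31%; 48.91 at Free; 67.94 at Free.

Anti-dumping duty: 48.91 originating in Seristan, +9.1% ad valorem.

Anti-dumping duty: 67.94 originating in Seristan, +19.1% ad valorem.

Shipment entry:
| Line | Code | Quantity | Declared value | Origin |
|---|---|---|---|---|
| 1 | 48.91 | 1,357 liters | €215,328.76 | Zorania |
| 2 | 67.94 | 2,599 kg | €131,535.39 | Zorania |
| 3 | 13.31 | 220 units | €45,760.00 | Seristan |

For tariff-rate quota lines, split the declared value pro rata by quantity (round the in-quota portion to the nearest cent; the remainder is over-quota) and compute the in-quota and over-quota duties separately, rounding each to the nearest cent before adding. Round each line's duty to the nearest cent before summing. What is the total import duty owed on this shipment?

€4,145.44

Line 1 (48.91, Zorania, 1,357 liters, €215,328.76):
Base rate for 48.91 is 25.5%.
Origin Zorania qualifies under the Pelesta–Zorania agreement and 48.91 is covered: preferential rate Free applies instead.
The additional-duty order on 48.91 targets Seristan, not Zorania; it does not apply.
Duty = €215,328.76 × 0% = €0.00.
Line 2 (67.94, Zorania, 2,599 kg, €131,535.39):
Base rate for 67.94 is 10.5%.
Origin Zorania qualifies under the Pelesta–Zorania agreement and 67.94 is covered: preferential rate Free applies instead.
The additional-duty order on 67.94 targets Seristan, not Zorania; it does not apply.
Duty = €131,535.39 × 0% = €0.00.
Line 3 (13.31, Seristan, 220 units, €45,760.00):
Code 13.31 is under a tariff-rate quota (threshold 102 units). In-quota: 102 units at 4.5%; over-quota: 118 units at 13%.
Pro-rata value split: in-quota = €45,760.00 × 102/220 = €21,216.00; over-quota = €45,760.00 − €21,216.00 = €24,544.00.
In-quota duty = €21,216.00 × 4.5% = €954.72. Over-quota duty = €24,544.00 × 13% = €3,190.72.
Line duty = €954.72 + €3,190.72 = €4,145.44.
Total = €0.00 + €0.00 + €4,145.44 = €4,145.44.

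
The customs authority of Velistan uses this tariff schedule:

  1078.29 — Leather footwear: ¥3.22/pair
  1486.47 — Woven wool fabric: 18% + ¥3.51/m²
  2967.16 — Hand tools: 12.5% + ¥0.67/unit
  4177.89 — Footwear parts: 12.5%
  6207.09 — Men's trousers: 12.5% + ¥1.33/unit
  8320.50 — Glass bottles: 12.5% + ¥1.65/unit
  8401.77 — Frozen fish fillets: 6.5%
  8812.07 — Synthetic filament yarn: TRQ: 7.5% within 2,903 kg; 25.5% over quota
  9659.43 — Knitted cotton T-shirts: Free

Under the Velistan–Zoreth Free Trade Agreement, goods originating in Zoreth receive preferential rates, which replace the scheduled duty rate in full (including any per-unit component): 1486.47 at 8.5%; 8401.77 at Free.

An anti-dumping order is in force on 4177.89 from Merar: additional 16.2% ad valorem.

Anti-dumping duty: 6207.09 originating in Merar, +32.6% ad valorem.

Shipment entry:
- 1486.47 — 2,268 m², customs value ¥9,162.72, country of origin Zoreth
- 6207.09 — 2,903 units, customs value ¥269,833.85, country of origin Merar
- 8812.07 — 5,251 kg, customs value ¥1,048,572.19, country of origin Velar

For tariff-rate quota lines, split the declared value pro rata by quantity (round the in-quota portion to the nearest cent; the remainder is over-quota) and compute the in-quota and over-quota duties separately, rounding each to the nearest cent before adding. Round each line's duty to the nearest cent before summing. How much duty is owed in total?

Line 1 (1486.47, Zoreth, 2,268 m², ¥9,162.72):
Base rate for 1486.47 is 18% + ¥3.51/m².
Origin Zoreth qualifies under the Velistan–Zoreth agreement and 1486.47 is covered: preferential rate 8.5% applies instead.
Duty = ¥9,162.72 × 8.5% = ¥778.83.
Line 2 (6207.09, Merar, 2,903 units, ¥269,833.85):
Base rate for 6207.09 is 12.5% + ¥1.33/unit.
Additional duty on 6207.09 from Merar: +32.6%. Applied ad valorem rate: 12.5% + 32.6% = 45.1%.
Duty = ¥269,833.85 × 45.1% + 2,903 × ¥1.33 = ¥125,556.06.
Line 3 (8812.07, Velar, 5,251 kg, ¥1,048,572.19):
Code 8812.07 is under a tariff-rate quota (threshold 2,903 kg). In-quota: 2,903 kg at 7.5%; over-quota: 2,348 kg at 25.5%.
Pro-rata value split: in-quota = ¥1,048,572.19 × 2,903/5,251 = ¥579,700.07; over-quota = ¥1,048,572.19 − ¥579,700.07 = ¥468,872.12.
In-quota duty = ¥579,700.07 × 7.5% = ¥43,477.51. Over-quota duty = ¥468,872.12 × 25.5% = ¥119,562.39.
Line duty = ¥43,477.51 + ¥119,562.39 = ¥163,039.90.
Total = ¥778.83 + ¥125,556.06 + ¥163,039.90 = ¥289,374.79.

¥289,374.79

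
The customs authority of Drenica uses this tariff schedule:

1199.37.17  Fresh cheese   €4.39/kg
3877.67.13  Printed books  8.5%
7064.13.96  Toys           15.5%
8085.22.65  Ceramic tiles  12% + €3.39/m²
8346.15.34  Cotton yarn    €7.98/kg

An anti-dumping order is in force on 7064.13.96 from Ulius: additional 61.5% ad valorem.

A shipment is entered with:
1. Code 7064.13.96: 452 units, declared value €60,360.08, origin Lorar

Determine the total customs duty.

€9,355.81

Line 1 (7064.13.96, Lorar, 452 units, €60,360.08):
Base rate for 7064.13.96 is 15.5%.
The additional-duty order on 7064.13.96 targets Ulius, not Lorar; it does not apply.
Duty = €60,360.08 × 15.5% = €9,355.81.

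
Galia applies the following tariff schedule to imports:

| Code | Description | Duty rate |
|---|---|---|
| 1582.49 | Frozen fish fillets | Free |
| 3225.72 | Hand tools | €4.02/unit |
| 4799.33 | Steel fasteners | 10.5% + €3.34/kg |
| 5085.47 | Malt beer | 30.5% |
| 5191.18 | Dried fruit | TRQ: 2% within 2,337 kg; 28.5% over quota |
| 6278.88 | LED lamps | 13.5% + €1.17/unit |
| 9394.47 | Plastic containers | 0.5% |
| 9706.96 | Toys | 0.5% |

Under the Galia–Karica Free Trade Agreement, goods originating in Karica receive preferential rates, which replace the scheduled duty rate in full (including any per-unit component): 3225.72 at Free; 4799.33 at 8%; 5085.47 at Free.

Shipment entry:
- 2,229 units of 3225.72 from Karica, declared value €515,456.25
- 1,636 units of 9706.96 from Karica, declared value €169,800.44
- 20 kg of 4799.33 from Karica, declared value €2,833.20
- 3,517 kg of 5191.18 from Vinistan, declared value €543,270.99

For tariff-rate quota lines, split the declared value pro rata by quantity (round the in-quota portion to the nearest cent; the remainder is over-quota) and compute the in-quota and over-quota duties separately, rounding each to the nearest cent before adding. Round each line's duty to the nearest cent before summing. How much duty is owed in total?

€60,243.85

Line 1 (3225.72, Karica, 2,229 units, €515,456.25):
Base rate for 3225.72 is €4.02/unit.
Origin Karica qualifies under the Galia–Karica agreement and 3225.72 is covered: preferential rate Free applies instead.
Duty = €515,456.25 × 0% = €0.00.
Line 2 (9706.96, Karica, 1,636 units, €169,800.44):
Base rate for 9706.96 is 0.5%.
Origin Karica is the FTA partner but 9706.96 is not on the preference list; base rate stands.
Duty = €169,800.44 × 0.5% = €849.00.
Line 3 (4799.33, Karica, 20 kg, €2,833.20):
Base rate for 4799.33 is 10.5% + €3.34/kg.
Origin Karica qualifies under the Galia–Karica agreement and 4799.33 is covered: preferential rate 8% applies instead.
Duty = €2,833.20 × 8% = €226.66.
Line 4 (5191.18, Vinistan, 3,517 kg, €543,270.99):
Code 5191.18 is under a tariff-rate quota (threshold 2,337 kg). In-quota: 2,337 kg at 2%; over-quota: 1,180 kg at 28.5%.
Pro-rata value split: in-quota = €543,270.99 × 2,337/3,517 = €360,996.39; over-quota = €543,270.99 − €360,996.39 = €182,274.60.
In-quota duty = €360,996.39 × 2% = €7,219.93. Over-quota duty = €182,274.60 × 28.5% = €51,948.26.
Line duty = €7,219.93 + €51,948.26 = €59,168.19.
Total = €0.00 + €849.00 + €226.66 + €59,168.19 = €60,243.85.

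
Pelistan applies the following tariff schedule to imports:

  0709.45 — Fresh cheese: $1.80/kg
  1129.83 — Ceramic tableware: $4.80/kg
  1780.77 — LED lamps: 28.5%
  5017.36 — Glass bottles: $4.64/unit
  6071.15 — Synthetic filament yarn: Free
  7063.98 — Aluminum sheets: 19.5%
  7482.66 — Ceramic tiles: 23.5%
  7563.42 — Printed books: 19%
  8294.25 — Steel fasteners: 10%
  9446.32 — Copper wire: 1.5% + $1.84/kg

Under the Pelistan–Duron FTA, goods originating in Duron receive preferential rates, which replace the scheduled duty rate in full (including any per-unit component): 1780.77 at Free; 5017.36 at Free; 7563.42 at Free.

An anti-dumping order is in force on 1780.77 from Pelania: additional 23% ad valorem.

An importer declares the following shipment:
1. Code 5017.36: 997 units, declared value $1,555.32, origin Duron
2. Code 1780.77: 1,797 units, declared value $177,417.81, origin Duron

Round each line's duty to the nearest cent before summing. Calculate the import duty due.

Line 1 (5017.36, Duron, 997 units, $1,555.32):
Base rate for 5017.36 is $4.64/unit.
Origin Duron qualifies under the Pelistan–Duron agreement and 5017.36 is covered: preferential rate Free applies instead.
Duty = $1,555.32 × 0% = $0.00.
Line 2 (1780.77, Duron, 1,797 units, $177,417.81):
Base rate for 1780.77 is 28.5%.
Origin Duron qualifies under the Pelistan–Duron agreement and 1780.77 is covered: preferential rate Free applies instead.
The additional-duty order on 1780.77 targets Pelania, not Duron; it does not apply.
Duty = $177,417.81 × 0% = $0.00.
Total = $0.00 + $0.00 = $0.00.

$0.00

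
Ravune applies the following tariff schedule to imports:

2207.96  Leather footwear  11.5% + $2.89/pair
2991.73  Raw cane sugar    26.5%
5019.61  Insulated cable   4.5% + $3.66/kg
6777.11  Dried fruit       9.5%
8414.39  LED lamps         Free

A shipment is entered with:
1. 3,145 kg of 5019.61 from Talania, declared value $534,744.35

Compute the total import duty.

Line 1 (5019.61, Talania, 3,145 kg, $534,744.35):
Base rate for 5019.61 is 4.5% + $3.66/kg.
Duty = $534,744.35 × 4.5% + 3,145 × $3.66 = $35,574.20.

$35,574.20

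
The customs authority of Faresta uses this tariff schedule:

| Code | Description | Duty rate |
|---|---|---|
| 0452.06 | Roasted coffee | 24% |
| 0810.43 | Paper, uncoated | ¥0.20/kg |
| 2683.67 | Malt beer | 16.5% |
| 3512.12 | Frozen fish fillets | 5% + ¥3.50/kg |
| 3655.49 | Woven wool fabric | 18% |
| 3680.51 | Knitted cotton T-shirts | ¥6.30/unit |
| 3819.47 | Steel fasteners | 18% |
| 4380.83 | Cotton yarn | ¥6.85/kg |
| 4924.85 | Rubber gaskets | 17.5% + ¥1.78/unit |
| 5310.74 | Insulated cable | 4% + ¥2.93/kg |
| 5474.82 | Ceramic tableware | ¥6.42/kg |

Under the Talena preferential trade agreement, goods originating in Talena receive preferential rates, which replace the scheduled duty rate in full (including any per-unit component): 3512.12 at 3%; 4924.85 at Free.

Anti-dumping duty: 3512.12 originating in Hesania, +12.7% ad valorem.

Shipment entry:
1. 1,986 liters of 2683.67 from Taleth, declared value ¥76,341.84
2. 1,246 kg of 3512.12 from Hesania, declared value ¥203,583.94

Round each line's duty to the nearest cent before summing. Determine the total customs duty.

Line 1 (2683.67, Taleth, 1,986 liters, ¥76,341.84):
Base rate for 2683.67 is 16.5%.
Duty = ¥76,341.84 × 16.5% = ¥12,596.40.
Line 2 (3512.12, Hesania, 1,246 kg, ¥203,583.94):
Base rate for 3512.12 is 5% + ¥3.50/kg.
3512.12 has an FTA preferential rate, but origin Hesania is not Talena; base rate stands.
Additional duty on 3512.12 from Hesania: +12.7%. Applied ad valorem rate: 5% + 12.7% = 17.7%.
Duty = ¥203,583.94 × 17.7% + 1,246 × ¥3.50 = ¥40,395.36.
Total = ¥12,596.40 + ¥40,395.36 = ¥52,991.76.

¥52,991.76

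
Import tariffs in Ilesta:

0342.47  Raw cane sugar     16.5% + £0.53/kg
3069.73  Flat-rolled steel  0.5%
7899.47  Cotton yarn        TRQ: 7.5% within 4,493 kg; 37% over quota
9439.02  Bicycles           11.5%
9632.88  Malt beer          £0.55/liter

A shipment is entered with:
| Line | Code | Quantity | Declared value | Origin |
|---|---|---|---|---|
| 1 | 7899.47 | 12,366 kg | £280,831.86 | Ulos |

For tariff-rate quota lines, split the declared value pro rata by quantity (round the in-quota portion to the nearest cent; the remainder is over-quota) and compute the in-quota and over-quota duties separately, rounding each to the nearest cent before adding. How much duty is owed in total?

£73,807.16

Line 1 (7899.47, Ulos, 12,366 kg, £280,831.86):
Code 7899.47 is under a tariff-rate quota (threshold 4,493 kg). In-quota: 4,493 kg at 7.5%; over-quota: 7,873 kg at 37%.
Pro-rata value split: in-quota = £280,831.86 × 4,493/12,366 = £102,036.03; over-quota = £280,831.86 − £102,036.03 = £178,795.83.
In-quota duty = £102,036.03 × 7.5% = £7,652.70. Over-quota duty = £178,795.83 × 37% = £66,154.46.
Line duty = £7,652.70 + £66,154.46 = £73,807.16.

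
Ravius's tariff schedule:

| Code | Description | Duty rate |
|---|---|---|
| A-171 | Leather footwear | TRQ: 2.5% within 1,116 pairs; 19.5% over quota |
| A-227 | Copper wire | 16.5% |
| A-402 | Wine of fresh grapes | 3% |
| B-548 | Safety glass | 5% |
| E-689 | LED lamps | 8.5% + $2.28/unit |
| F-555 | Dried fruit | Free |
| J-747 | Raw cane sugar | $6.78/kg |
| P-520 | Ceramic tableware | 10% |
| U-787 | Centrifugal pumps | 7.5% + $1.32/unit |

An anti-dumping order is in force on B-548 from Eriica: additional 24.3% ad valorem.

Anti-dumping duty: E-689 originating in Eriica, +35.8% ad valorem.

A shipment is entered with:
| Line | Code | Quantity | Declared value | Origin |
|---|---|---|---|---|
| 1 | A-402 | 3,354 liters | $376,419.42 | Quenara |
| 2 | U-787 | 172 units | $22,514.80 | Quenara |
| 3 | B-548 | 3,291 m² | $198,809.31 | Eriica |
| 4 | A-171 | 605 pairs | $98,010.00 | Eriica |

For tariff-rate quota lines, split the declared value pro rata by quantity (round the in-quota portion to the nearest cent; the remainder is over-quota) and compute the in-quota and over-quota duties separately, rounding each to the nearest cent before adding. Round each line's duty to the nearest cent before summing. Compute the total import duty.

Line 1 (A-402, Quenara, 3,354 liters, $376,419.42):
Base rate for A-402 is 3%.
Duty = $376,419.42 × 3% = $11,292.58.
Line 2 (U-787, Quenara, 172 units, $22,514.80):
Base rate for U-787 is 7.5% + $1.32/unit.
Duty = $22,514.80 × 7.5% + 172 × $1.32 = $1,915.65.
Line 3 (B-548, Eriica, 3,291 m², $198,809.31):
Base rate for B-548 is 5%.
Additional duty on B-548 from Eriica: +24.3%. Applied ad valorem rate: 5% + 24.3% = 29.3%.
Duty = $198,809.31 × 29.3% = $58,251.13.
Line 4 (A-171, Eriica, 605 pairs, $98,010.00):
Code A-171 is under a tariff-rate quota (threshold 1,116 pairs). Quantity 605 pairs is within the quota, so the in-quota rate 2.5% applies to the full value.
Duty = $98,010.00 × 2.5% = $2,450.25.
Total = $11,292.58 + $1,915.65 + $58,251.13 + $2,450.25 = $73,909.61.

$73,909.61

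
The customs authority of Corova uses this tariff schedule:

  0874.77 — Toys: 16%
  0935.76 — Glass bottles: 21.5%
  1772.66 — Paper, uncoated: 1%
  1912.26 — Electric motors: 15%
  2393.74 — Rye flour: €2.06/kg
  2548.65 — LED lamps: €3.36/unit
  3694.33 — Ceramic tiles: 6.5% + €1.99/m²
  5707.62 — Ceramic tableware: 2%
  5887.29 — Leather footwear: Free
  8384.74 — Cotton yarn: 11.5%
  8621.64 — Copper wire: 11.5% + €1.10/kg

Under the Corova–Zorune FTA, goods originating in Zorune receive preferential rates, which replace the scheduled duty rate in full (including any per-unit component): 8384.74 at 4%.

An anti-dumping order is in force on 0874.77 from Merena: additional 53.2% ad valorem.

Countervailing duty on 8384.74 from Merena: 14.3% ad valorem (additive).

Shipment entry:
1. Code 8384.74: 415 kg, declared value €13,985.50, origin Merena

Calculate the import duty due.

€3,608.26

Line 1 (8384.74, Merena, 415 kg, €13,985.50):
Base rate for 8384.74 is 11.5%.
8384.74 has an FTA preferential rate, but origin Merena is not Zorune; base rate stands.
Additional duty on 8384.74 from Merena: +14.3%. Applied ad valorem rate: 11.5% + 14.3% = 25.8%.
Duty = €13,985.50 × 25.8% = €3,608.26.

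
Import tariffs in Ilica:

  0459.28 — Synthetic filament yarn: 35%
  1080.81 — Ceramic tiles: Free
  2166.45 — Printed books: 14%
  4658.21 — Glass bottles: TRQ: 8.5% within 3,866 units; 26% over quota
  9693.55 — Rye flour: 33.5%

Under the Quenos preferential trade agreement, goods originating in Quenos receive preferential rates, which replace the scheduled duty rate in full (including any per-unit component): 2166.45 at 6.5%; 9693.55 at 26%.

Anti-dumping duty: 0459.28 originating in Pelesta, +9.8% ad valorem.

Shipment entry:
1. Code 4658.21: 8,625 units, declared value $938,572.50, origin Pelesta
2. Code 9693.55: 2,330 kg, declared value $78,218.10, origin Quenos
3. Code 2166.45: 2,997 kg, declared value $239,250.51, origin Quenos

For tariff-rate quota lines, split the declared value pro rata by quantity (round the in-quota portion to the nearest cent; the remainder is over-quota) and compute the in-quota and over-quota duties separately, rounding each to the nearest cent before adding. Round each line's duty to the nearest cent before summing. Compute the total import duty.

$206,294.67

Line 1 (4658.21, Pelesta, 8,625 units, $938,572.50):
Code 4658.21 is under a tariff-rate quota (threshold 3,866 units). In-quota: 3,866 units at 8.5%; over-quota: 4,759 units at 26%.
Pro-rata value split: in-quota = $938,572.50 × 3,866/8,625 = $420,698.12; over-quota = $938,572.50 − $420,698.12 = $517,874.38.
In-quota duty = $420,698.12 × 8.5% = $35,759.34. Over-quota duty = $517,874.38 × 26% = $134,647.34.
Line duty = $35,759.34 + $134,647.34 = $170,406.68.
Line 2 (9693.55, Quenos, 2,330 kg, $78,218.10):
Base rate for 9693.55 is 33.5%.
Origin Quenos qualifies under the Ilica–Quenos agreement and 9693.55 is covered: preferential rate 26% applies instead.
Duty = $78,218.10 × 26% = $20,336.71.
Line 3 (2166.45, Quenos, 2,997 kg, $239,250.51):
Base rate for 2166.45 is 14%.
Origin Quenos qualifies under the Ilica–Quenos agreement and 2166.45 is covered: preferential rate 6.5% applies instead.
Duty = $239,250.51 × 6.5% = $15,551.28.
Total = $170,406.68 + $20,336.71 + $15,551.28 = $206,294.67.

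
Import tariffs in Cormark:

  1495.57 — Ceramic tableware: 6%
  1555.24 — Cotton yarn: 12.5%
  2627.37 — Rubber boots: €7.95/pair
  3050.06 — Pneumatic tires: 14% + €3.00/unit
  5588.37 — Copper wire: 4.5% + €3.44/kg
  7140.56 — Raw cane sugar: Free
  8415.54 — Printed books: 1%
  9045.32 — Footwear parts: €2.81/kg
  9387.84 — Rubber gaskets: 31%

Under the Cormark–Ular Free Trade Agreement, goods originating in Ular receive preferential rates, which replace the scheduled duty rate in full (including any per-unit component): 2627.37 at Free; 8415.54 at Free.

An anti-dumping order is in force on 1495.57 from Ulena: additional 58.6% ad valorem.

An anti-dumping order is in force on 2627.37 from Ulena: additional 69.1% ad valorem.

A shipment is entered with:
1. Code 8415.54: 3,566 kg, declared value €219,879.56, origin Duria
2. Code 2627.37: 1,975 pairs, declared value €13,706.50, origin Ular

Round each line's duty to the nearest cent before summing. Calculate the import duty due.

€2,198.80

Line 1 (8415.54, Duria, 3,566 kg, €219,879.56):
Base rate for 8415.54 is 1%.
8415.54 has an FTA preferential rate, but origin Duria is not Ular; base rate stands.
Duty = €219,879.56 × 1% = €2,198.80.
Line 2 (2627.37, Ular, 1,975 pairs, €13,706.50):
Base rate for 2627.37 is €7.95/pair.
Origin Ular qualifies under the Cormark–Ular agreement and 2627.37 is covered: preferential rate Free applies instead.
The additional-duty order on 2627.37 targets Ulena, not Ular; it does not apply.
Duty = €13,706.50 × 0% = €0.00.
Total = €2,198.80 + €0.00 = €2,198.80.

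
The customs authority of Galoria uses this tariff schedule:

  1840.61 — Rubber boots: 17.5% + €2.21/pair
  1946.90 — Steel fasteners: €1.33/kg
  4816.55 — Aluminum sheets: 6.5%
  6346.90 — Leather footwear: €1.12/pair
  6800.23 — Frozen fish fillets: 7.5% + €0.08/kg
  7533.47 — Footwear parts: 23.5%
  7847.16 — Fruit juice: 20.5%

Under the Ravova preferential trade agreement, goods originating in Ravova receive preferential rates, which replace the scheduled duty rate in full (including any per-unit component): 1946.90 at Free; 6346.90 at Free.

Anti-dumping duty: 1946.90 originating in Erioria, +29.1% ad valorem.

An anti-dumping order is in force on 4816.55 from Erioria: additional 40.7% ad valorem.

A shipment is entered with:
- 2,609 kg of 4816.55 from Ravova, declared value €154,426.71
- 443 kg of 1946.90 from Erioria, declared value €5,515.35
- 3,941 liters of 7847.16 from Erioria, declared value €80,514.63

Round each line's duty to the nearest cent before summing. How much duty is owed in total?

€28,737.40

Line 1 (4816.55, Ravova, 2,609 kg, €154,426.71):
Base rate for 4816.55 is 6.5%.
Origin Ravova is the FTA partner but 4816.55 is not on the preference list; base rate stands.
The additional-duty order on 4816.55 targets Erioria, not Ravova; it does not apply.
Duty = €154,426.71 × 6.5% = €10,037.74.
Line 2 (1946.90, Erioria, 443 kg, €5,515.35):
Base rate for 1946.90 is €1.33/kg.
1946.90 has an FTA preferential rate, but origin Erioria is not Ravova; base rate stands.
Additional duty on 1946.90 from Erioria: +29.1% ad valorem. Applied ad valorem rate = 29.1%.
Duty = €5,515.35 × 29.1% + 443 × €1.33 = €2,194.16.
Line 3 (7847.16, Erioria, 3,941 liters, €80,514.63):
Base rate for 7847.16 is 20.5%.
Duty = €80,514.63 × 20.5% = €16,505.50.
Total = €10,037.74 + €2,194.16 + €16,505.50 = €28,737.40.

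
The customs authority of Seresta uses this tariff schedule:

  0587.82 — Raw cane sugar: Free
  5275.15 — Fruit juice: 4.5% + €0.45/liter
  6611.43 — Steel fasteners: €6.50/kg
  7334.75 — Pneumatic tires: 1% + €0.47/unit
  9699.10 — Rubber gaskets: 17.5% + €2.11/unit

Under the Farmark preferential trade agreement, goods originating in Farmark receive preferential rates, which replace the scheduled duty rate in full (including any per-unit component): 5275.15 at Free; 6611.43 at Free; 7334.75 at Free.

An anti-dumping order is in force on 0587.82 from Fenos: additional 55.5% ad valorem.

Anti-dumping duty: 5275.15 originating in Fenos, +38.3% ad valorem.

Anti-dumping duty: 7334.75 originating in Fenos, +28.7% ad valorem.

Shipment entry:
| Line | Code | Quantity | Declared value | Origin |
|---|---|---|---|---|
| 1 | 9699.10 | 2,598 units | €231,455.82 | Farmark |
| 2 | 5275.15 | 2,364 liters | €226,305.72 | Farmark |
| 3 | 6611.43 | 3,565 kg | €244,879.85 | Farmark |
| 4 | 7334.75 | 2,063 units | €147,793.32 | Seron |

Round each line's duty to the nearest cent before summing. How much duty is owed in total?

€48,434.09

Line 1 (9699.10, Farmark, 2,598 units, €231,455.82):
Base rate for 9699.10 is 17.5% + €2.11/unit.
Origin Farmark is the FTA partner but 9699.10 is not on the preference list; base rate stands.
Duty = €231,455.82 × 17.5% + 2,598 × €2.11 = €45,986.55.
Line 2 (5275.15, Farmark, 2,364 liters, €226,305.72):
Base rate for 5275.15 is 4.5% + €0.45/liter.
Origin Farmark qualifies under the Seresta–Farmark agreement and 5275.15 is covered: preferential rate Free applies instead.
The additional-duty order on 5275.15 targets Fenos, not Farmark; it does not apply.
Duty = €226,305.72 × 0% = €0.00.
Line 3 (6611.43, Farmark, 3,565 kg, €244,879.85):
Base rate for 6611.43 is €6.50/kg.
Origin Farmark qualifies under the Seresta–Farmark agreement and 6611.43 is covered: preferential rate Free applies instead.
Duty = €244,879.85 × 0% = €0.00.
Line 4 (7334.75, Seron, 2,063 units, €147,793.32):
Base rate for 7334.75 is 1% + €0.47/unit.
7334.75 has an FTA preferential rate, but origin Seron is not Farmark; base rate stands.
The additional-duty order on 7334.75 targets Fenos, not Seron; it does not apply.
Duty = €147,793.32 × 1% + 2,063 × €0.47 = €2,447.54.
Total = €45,986.55 + €0.00 + €0.00 + €2,447.54 = €48,434.09.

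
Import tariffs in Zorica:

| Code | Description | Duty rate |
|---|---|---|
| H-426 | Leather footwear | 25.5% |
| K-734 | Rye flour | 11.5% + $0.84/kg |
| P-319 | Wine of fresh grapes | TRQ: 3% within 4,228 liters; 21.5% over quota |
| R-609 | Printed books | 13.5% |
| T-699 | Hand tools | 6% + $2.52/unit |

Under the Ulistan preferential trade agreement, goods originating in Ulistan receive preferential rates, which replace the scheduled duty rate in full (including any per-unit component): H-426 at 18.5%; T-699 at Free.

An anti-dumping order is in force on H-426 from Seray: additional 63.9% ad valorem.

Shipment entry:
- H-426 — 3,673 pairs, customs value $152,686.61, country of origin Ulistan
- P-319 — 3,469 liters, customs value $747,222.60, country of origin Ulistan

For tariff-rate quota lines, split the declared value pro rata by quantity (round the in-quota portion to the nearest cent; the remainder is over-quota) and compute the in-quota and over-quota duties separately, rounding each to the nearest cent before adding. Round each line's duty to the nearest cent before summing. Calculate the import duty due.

$50,663.70

Line 1 (H-426, Ulistan, 3,673 pairs, $152,686.61):
Base rate for H-426 is 25.5%.
Origin Ulistan qualifies under the Zorica–Ulistan agreement and H-426 is covered: preferential rate 18.5% applies instead.
The additional-duty order on H-426 targets Seray, not Ulistan; it does not apply.
Duty = $152,686.61 × 18.5% = $28,247.02.
Line 2 (P-319, Ulistan, 3,469 liters, $747,222.60):
Code P-319 is under a tariff-rate quota (threshold 4,228 liters). Quantity 3,469 liters is within the quota, so the in-quota rate 3% applies to the full value.
Duty = $747,222.60 × 3% = $22,416.68.
Total = $28,247.02 + $22,416.68 = $50,663.70.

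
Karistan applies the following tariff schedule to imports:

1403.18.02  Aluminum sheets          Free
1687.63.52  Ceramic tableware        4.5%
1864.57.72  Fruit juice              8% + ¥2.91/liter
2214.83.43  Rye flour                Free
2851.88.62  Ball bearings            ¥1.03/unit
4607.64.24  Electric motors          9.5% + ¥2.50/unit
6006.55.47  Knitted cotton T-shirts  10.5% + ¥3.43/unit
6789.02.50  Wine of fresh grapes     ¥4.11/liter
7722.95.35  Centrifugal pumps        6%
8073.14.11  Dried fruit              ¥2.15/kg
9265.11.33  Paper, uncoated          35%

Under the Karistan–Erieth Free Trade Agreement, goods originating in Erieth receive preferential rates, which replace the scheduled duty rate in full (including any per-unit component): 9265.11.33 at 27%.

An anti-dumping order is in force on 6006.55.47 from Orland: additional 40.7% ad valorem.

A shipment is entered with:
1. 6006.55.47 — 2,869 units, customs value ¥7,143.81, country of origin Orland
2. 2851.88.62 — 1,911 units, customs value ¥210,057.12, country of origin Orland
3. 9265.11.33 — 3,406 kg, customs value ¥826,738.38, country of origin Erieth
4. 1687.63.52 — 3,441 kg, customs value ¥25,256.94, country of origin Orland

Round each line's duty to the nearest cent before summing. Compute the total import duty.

¥239,822.55

Line 1 (6006.55.47, Orland, 2,869 units, ¥7,143.81):
Base rate for 6006.55.47 is 10.5% + ¥3.43/unit.
Additional duty on 6006.55.47 from Orland: +40.7%. Applied ad valorem rate: 10.5% + 40.7% = 51.2%.
Duty = ¥7,143.81 × 51.2% + 2,869 × ¥3.43 = ¥13,498.30.
Line 2 (2851.88.62, Orland, 1,911 units, ¥210,057.12):
Base rate for 2851.88.62 is ¥1.03/unit.
Duty = 1,911 × ¥1.03 = ¥1,968.33.
Line 3 (9265.11.33, Erieth, 3,406 kg, ¥826,738.38):
Base rate for 9265.11.33 is 35%.
Origin Erieth qualifies under the Karistan–Erieth agreement and 9265.11.33 is covered: preferential rate 27% applies instead.
Duty = ¥826,738.38 × 27% = ¥223,219.36.
Line 4 (1687.63.52, Orland, 3,441 kg, ¥25,256.94):
Base rate for 1687.63.52 is 4.5%.
Duty = ¥25,256.94 × 4.5% = ¥1,136.56.
Total = ¥13,498.30 + ¥1,968.33 + ¥223,219.36 + ¥1,136.56 = ¥239,822.55.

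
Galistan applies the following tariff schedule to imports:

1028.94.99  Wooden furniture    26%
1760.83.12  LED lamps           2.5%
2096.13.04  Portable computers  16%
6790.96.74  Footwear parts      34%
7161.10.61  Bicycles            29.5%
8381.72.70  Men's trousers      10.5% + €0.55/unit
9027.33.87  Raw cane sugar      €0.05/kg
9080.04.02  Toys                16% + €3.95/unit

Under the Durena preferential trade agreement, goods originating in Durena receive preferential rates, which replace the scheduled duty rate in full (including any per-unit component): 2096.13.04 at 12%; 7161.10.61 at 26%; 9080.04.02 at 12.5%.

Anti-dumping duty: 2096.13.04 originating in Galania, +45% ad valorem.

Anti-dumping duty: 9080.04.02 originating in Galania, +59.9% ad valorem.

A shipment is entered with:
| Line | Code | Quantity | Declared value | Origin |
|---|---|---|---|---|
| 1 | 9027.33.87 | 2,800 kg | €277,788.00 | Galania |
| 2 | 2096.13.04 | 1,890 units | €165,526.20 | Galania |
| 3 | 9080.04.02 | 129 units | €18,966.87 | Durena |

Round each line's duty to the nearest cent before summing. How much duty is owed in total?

€103,481.84

Line 1 (9027.33.87, Galania, 2,800 kg, €277,788.00):
Base rate for 9027.33.87 is €0.05/kg.
Duty = 2,800 × €0.05 = €140.00.
Line 2 (2096.13.04, Galania, 1,890 units, €165,526.20):
Base rate for 2096.13.04 is 16%.
2096.13.04 has an FTA preferential rate, but origin Galania is not Durena; base rate stands.
Additional duty on 2096.13.04 from Galania: +45%. Applied ad valorem rate: 16% + 45% = 61%.
Duty = €165,526.20 × 61% = €100,970.98.
Line 3 (9080.04.02, Durena, 129 units, €18,966.87):
Base rate for 9080.04.02 is 16% + €3.95/unit.
Origin Durena qualifies under the Galistan–Durena agreement and 9080.04.02 is covered: preferential rate 12.5% applies instead.
The additional-duty order on 9080.04.02 targets Galania, not Durena; it does not apply.
Duty = €18,966.87 × 12.5% = €2,370.86.
Total = €140.00 + €100,970.98 + €2,370.86 = €103,481.84.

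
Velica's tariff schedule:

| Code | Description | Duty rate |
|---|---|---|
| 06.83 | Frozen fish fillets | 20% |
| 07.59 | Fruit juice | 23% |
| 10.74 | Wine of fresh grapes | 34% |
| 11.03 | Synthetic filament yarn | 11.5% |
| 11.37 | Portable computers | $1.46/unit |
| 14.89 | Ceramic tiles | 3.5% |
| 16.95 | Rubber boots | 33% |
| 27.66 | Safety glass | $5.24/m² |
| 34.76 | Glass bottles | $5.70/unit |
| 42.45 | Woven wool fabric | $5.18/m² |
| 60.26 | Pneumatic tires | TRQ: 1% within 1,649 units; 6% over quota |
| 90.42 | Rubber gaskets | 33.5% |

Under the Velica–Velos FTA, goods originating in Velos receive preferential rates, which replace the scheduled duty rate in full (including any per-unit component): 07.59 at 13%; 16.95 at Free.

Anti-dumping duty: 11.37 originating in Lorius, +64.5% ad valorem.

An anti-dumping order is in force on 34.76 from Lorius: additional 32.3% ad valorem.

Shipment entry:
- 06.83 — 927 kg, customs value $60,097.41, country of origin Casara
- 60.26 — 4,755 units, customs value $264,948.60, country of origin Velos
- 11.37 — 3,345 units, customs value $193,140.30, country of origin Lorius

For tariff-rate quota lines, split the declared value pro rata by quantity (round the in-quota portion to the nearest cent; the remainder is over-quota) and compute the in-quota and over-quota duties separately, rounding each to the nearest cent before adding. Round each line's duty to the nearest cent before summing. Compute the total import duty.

$152,781.47

Line 1 (06.83, Casara, 927 kg, $60,097.41):
Base rate for 06.83 is 20%.
Duty = $60,097.41 × 20% = $12,019.48.
Line 2 (60.26, Velos, 4,755 units, $264,948.60):
Code 60.26 is under a tariff-rate quota (threshold 1,649 units). In-quota: 1,649 units at 1%; over-quota: 3,106 units at 6%.
Pro-rata value split: in-quota = $264,948.60 × 1,649/4,755 = $91,882.28; over-quota = $264,948.60 − $91,882.28 = $173,066.32.
In-quota duty = $91,882.28 × 1% = $918.82. Over-quota duty = $173,066.32 × 6% = $10,383.98.
Line duty = $918.82 + $10,383.98 = $11,302.80.
Line 3 (11.37, Lorius, 3,345 units, $193,140.30):
Base rate for 11.37 is $1.46/unit.
Additional duty on 11.37 from Lorius: +64.5% ad valorem. Applied ad valorem rate = 64.5%.
Duty = $193,140.30 × 64.5% + 3,345 × $1.46 = $129,459.19.
Total = $12,019.48 + $11,302.80 + $129,459.19 = $152,781.47.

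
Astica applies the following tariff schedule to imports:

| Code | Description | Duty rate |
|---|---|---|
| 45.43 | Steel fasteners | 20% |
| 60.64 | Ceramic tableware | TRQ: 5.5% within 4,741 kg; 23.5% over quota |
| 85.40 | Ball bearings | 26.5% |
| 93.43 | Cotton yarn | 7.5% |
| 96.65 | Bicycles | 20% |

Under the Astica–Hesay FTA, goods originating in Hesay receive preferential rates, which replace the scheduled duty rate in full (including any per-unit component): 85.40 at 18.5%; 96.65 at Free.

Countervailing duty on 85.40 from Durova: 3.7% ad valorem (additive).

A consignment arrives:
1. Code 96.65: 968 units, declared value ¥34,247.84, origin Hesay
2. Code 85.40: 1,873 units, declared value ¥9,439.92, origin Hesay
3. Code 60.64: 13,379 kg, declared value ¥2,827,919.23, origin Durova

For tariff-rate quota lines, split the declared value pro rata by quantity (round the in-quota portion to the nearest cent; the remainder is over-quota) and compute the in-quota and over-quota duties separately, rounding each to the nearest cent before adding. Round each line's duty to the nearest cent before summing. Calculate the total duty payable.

¥485,928.47

Line 1 (96.65, Hesay, 968 units, ¥34,247.84):
Base rate for 96.65 is 20%.
Origin Hesay qualifies under the Astica–Hesay agreement and 96.65 is covered: preferential rate Free applies instead.
Duty = ¥34,247.84 × 0% = ¥0.00.
Line 2 (85.40, Hesay, 1,873 units, ¥9,439.92):
Base rate for 85.40 is 26.5%.
Origin Hesay qualifies under the Astica–Hesay agreement and 85.40 is covered: preferential rate 18.5% applies instead.
The additional-duty order on 85.40 targets Durova, not Hesay; it does not apply.
Duty = ¥9,439.92 × 18.5% = ¥1,746.39.
Line 3 (60.64, Durova, 13,379 kg, ¥2,827,919.23):
Code 60.64 is under a tariff-rate quota (threshold 4,741 kg). In-quota: 4,741 kg at 5.5%; over-quota: 8,638 kg at 23.5%.
Pro-rata value split: in-quota = ¥2,827,919.23 × 4,741/13,379 = ¥1,002,105.17; over-quota = ¥2,827,919.23 − ¥1,002,105.17 = ¥1,825,814.06.
In-quota duty = ¥1,002,105.17 × 5.5% = ¥55,115.78. Over-quota duty = ¥1,825,814.06 × 23.5% = ¥429,066.30.
Line duty = ¥55,115.78 + ¥429,066.30 = ¥484,182.08.
Total = ¥0.00 + ¥1,746.39 + ¥484,182.08 = ¥485,928.47.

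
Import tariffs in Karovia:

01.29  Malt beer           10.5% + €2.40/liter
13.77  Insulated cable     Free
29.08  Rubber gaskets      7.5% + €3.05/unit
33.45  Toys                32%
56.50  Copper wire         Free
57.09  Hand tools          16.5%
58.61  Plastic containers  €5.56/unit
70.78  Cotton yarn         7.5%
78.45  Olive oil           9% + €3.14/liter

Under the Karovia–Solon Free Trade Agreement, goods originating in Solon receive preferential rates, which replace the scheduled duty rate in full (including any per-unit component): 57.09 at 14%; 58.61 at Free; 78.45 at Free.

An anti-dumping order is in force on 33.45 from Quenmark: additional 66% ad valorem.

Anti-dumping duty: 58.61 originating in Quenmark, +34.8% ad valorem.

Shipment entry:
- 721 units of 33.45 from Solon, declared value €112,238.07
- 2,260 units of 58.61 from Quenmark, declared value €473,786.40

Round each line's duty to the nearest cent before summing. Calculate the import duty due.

Line 1 (33.45, Solon, 721 units, €112,238.07):
Base rate for 33.45 is 32%.
Origin Solon is the FTA partner but 33.45 is not on the preference list; base rate stands.
The additional-duty order on 33.45 targets Quenmark, not Solon; it does not apply.
Duty = €112,238.07 × 32% = €35,916.18.
Line 2 (58.61, Quenmark, 2,260 units, €473,786.40):
Base rate for 58.61 is €5.56/unit.
58.61 has an FTA preferential rate, but origin Quenmark is not Solon; base rate stands.
Additional duty on 58.61 from Quenmark: +34.8% ad valorem. Applied ad valorem rate = 34.8%.
Duty = €473,786.40 × 34.8% + 2,260 × €5.56 = €177,443.27.
Total = €35,916.18 + €177,443.27 = €213,359.45.

€213,359.45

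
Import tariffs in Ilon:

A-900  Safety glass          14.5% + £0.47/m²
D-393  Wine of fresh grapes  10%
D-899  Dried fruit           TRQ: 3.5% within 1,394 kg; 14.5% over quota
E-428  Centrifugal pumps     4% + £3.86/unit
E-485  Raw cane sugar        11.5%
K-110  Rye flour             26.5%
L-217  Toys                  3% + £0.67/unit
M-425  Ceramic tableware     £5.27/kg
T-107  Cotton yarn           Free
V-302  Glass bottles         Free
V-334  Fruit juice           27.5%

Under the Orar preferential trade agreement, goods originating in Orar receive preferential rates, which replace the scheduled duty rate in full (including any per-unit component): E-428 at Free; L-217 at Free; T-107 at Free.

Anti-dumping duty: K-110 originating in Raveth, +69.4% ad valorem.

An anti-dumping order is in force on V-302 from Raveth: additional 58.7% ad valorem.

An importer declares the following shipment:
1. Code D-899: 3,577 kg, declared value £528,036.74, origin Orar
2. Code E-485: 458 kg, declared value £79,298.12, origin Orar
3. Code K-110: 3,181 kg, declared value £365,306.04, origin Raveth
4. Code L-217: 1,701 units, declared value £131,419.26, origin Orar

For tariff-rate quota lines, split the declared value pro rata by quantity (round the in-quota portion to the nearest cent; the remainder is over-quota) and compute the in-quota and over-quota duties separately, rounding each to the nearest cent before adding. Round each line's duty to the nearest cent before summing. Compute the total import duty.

Line 1 (D-899, Orar, 3,577 kg, £528,036.74):
Code D-899 is under a tariff-rate quota (threshold 1,394 kg). In-quota: 1,394 kg at 3.5%; over-quota: 2,183 kg at 14.5%.
Pro-rata value split: in-quota = £528,036.74 × 1,394/3,577 = £205,782.28; over-quota = £528,036.74 − £205,782.28 = £322,254.46.
In-quota duty = £205,782.28 × 3.5% = £7,202.38. Over-quota duty = £322,254.46 × 14.5% = £46,726.90.
Line duty = £7,202.38 + £46,726.90 = £53,929.28.
Line 2 (E-485, Orar, 458 kg, £79,298.12):
Base rate for E-485 is 11.5%.
Origin Orar is the FTA partner but E-485 is not on the preference list; base rate stands.
Duty = £79,298.12 × 11.5% = £9,119.28.
Line 3 (K-110, Raveth, 3,181 kg, £365,306.04):
Base rate for K-110 is 26.5%.
Additional duty on K-110 from Raveth: +69.4%. Applied ad valorem rate: 26.5% + 69.4% = 95.9%.
Duty = £365,306.04 × 95.9% = £350,328.49.
Line 4 (L-217, Orar, 1,701 units, £131,419.26):
Base rate for L-217 is 3% + £0.67/unit.
Origin Orar qualifies under the Ilon–Orar agreement and L-217 is covered: preferential rate Free applies instead.
Duty = £131,419.26 × 0% = £0.00.
Total = £53,929.28 + £9,119.28 + £350,328.49 + £0.00 = £413,377.05.

£413,377.05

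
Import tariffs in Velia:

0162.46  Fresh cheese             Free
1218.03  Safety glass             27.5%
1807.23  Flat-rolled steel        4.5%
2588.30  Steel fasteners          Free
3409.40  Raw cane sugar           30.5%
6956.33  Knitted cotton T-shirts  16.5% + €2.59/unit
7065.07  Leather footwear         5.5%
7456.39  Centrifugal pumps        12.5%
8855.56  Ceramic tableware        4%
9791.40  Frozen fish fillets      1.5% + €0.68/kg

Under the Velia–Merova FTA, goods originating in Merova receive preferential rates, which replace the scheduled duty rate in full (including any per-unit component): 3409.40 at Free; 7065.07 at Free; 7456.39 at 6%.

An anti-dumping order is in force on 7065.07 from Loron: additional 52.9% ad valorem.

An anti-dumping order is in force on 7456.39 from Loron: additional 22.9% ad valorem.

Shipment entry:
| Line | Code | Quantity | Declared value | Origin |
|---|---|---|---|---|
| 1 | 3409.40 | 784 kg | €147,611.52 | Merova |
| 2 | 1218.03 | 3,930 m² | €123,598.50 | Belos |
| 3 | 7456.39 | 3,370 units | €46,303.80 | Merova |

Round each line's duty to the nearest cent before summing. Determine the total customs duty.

Line 1 (3409.40, Merova, 784 kg, €147,611.52):
Base rate for 3409.40 is 30.5%.
Origin Merova qualifies under the Velia–Merova agreement and 3409.40 is covered: preferential rate Free applies instead.
Duty = €147,611.52 × 0% = €0.00.
Line 2 (1218.03, Belos, 3,930 m², €123,598.50):
Base rate for 1218.03 is 27.5%.
Duty = €123,598.50 × 27.5% = €33,989.59.
Line 3 (7456.39, Merova, 3,370 units, €46,303.80):
Base rate for 7456.39 is 12.5%.
Origin Merova qualifies under the Velia–Merova agreement and 7456.39 is covered: preferential rate 6% applies instead.
The additional-duty order on 7456.39 targets Loron, not Merova; it does not apply.
Duty = €46,303.80 × 6% = €2,778.23.
Total = €0.00 + €33,989.59 + €2,778.23 = €36,767.82.

€36,767.82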